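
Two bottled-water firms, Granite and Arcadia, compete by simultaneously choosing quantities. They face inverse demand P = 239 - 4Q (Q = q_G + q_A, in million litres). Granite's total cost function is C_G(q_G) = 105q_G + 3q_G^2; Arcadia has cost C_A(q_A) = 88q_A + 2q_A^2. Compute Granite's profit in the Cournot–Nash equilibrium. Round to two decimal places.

305.41

Granite's profit: π_G = (239 - 4Q)q_G - (105q_G + 3q_G²). Setting ∂π_G/∂q_G = 0: 134 - 14q_G - 4(q_A) = 0.
Arcadia's first-order condition: 151 - 12q_A - 4(q_G) = 0.
So q_G = (134 - 4q_A)/14 and q_A = (151 - 4q_G)/12.
Solving the pair: q_G = 251/38, q_A = 789/76.
Price P = 239 - 4·(1291/76) = 171.0526.
Granite's profit: 171.0526·(251/38) - 105·(251/38) - 3(251/38)² = 305.4065.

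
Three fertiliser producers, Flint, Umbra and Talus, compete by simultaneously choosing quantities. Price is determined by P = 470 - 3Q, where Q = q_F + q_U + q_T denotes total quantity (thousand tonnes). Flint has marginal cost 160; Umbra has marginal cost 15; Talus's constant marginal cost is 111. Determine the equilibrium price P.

189

Flint's profit: π_F = (470 - 3Q)q_F - (160q_F). Setting ∂π_F/∂q_F = 0: 310 - 6q_F - 3(q_U + q_T) = 0.
Umbra's profit: π_U = (470 - 3Q)q_U - (15q_U). Setting ∂π_U/∂q_U = 0: 455 - 6q_U - 3(q_F + q_T) = 0.
Talus's profit: π_T = (470 - 3Q)q_T - (111q_T). Setting ∂π_T/∂q_T = 0: 359 - 6q_T - 3(q_F + q_U) = 0.
Adding the 3 conditions: 1124 − 6Q − 6Q = 0, i.e. Q = 281/3.
Back-substituting: q_F = (310 − 281)/3 = 29/3, q_U = (455 − 281)/3 = 58, q_T = (359 − 281)/3 = 26.
Total output Q = 281/3, so price P = 470 - 3·(281/3) = 189.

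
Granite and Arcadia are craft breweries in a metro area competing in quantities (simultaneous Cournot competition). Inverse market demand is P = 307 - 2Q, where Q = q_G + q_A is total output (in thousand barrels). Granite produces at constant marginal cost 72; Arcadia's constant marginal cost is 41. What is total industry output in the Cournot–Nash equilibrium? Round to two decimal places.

Granite's profit: π_G = (307 - 2Q)q_G - (72q_G). Setting ∂π_G/∂q_G = 0: 235 - 4q_G - 2(q_A) = 0.
Arcadia's profit: π_A = (307 - 2Q)q_A - (41q_A). Setting ∂π_A/∂q_A = 0: 266 - 4q_A - 2(q_G) = 0.
So q_G = (235 - 2q_A)/4 and q_A = (266 - 2q_G)/4.
Solving the pair: q_G = 34, q_A = 99/2.
Total output Q = 34 + 99/2 = 167/2.

83.50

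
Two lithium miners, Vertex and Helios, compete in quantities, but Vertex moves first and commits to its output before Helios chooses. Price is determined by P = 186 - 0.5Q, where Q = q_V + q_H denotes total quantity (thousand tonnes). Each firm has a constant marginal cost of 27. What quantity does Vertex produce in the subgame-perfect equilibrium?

159

Solve by backward induction. Given q_V, the follower Helios maximises π_H = (186 - (1/2)q_V - (1/2)q_H)q_H - 27q_H.
∂π_H/∂q_H = 159 - (1/2)q_V - q_H = 0 gives the reaction function q_H = (159 - (1/2)q_V).
The leader anticipates this reaction. Substituting into P = 186 - 0.5Q gives P = 213/2 - (1/4)q_V, so π_V = (213/2 - (1/4)q_V)q_V - 27q_V.
Leader FOC: 159/2 - (1/2)q_V = 0, so q_V = 159.
Then q_H = (159 - (1/2)·159) = 159/2.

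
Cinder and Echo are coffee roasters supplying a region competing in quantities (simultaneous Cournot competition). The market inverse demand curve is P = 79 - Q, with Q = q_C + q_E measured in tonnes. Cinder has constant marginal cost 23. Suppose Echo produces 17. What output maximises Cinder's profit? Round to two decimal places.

With the rival's output fixed at 17, Cinder's profit is π_C = (79 - 17 - q_C)q_C - (23q_C) = (62 - q_C)q_C - (23q_C).
∂π_C/∂q_C = 39 - 2q_C = 0, so q_C = 39/2.

19.50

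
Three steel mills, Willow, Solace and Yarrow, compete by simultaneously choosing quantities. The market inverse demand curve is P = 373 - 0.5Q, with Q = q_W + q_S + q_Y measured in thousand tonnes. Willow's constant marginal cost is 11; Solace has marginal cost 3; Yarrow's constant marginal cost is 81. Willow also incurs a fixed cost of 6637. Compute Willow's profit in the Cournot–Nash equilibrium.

15835

Willow's profit: π_W = (373 - 0.5Q)q_W - (11q_W). Setting ∂π_W/∂q_W = 0: 362 - q_W - (1/2)(q_S + q_Y) = 0.
Solace's profit: π_S = (373 - 0.5Q)q_S - (3q_S). Setting ∂π_S/∂q_S = 0: 370 - q_S - (1/2)(q_W + q_Y) = 0.
Yarrow's profit: π_Y = (373 - 0.5Q)q_Y - (81q_Y). Setting ∂π_Y/∂q_Y = 0: 292 - q_Y - (1/2)(q_W + q_S) = 0.
Summing all 3 equations gives 1024 − 2Q = 0, hence Q = 512.
Back-substituting: q_W = (362 − 256)/(1/2) = 212, q_S = (370 − 256)/(1/2) = 228, q_Y = (292 − 256)/(1/2) = 72.
Price P = 373 - (1/2)·512 = 117.
Willow's profit: (117 - 11)·212 - 6637 = 15835.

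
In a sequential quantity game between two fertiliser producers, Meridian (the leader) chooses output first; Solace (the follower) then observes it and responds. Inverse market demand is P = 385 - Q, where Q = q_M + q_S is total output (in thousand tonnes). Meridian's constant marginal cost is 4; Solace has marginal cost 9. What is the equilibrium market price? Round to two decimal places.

Solve by backward induction. Given q_M, the follower Solace maximises π_S = (385 - q_M - q_S)q_S - 9q_S.
Follower FOC: 376 - q_M - 2q_S = 0, so q_S(q_M) = (376 - q_M)/2.
Meridian substitutes q_S(q_M) into its own profit: π_M = q_M(385 - q_M - (376 - q_M)/2) - 4q_M = (197 - (1/2)q_M)q_M - 4q_M.
The leader's first-order condition 193 - q_M = 0 yields q_M = 193.
Then q_S = (376 - 193)/2 = 183/2.
Total output Q = 569/2, so price P = 385 - 569/2 = 201/2.

100.50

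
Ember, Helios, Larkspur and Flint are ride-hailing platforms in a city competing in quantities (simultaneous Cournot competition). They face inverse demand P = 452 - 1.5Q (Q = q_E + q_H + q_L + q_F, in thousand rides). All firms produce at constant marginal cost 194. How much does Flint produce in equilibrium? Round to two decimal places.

Each firm earns π_i = (452 - 1.5Q)q_i - 194q_i.
First-order condition (treating rivals' output as given): 258 - 3q_i - (3/2)·Σ_{j≠i} q_j = 0.
With identical firms every q_j equals q_i, so Σ_{j≠i} q_j = 3q_i and 258 = (15/2)q_i, giving q_i = 172/5.

34.40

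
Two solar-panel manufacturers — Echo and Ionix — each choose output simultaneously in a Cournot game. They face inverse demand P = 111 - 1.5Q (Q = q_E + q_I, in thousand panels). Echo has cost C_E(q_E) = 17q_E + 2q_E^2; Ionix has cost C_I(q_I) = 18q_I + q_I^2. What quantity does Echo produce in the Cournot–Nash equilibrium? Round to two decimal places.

Echo's profit: π_E = (111 - 1.5Q)q_E - (17q_E + 2q_E²). Setting ∂π_E/∂q_E = 0: 94 - 7q_E - (3/2)(q_I) = 0.
Ionix's profit: π_I = (111 - 1.5Q)q_I - (18q_I + q_I²). Setting ∂π_I/∂q_I = 0: 93 - 5q_I - (3/2)(q_E) = 0.
So q_E = (94 - (3/2)q_I)/7 and q_I = (93 - (3/2)q_E)/5.
Substituting one into the other gives q_E = 1322/131 and q_I = 15.5725.

10.09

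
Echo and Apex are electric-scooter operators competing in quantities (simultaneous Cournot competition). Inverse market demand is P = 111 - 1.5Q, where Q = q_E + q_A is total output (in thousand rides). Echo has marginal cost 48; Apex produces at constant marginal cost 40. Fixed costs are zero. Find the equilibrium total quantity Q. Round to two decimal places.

Echo's profit: π_E = (111 - 1.5Q)q_E - (48q_E). Setting ∂π_E/∂q_E = 0: 63 - 3q_E - (3/2)(q_A) = 0.
Apex's profit: π_A = (111 - 1.5Q)q_A - (40q_A). Setting ∂π_A/∂q_A = 0: 71 - 3q_A - (3/2)(q_E) = 0.
Best responses: q_E = (63 - (3/2)q_A)/3, q_A = (71 - (3/2)q_E)/3.
Substituting one into the other gives q_E = 110/9 and q_A = 158/9.
Total output Q = 110/9 + 158/9 = 268/9.

29.78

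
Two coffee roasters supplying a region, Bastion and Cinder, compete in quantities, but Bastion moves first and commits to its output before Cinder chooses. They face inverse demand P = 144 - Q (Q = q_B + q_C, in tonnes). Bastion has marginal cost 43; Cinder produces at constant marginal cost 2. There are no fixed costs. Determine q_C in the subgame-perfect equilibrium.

The follower Cinder best-responds to any q_B: π_C = (144 - Q)q_C - 2q_C.
Follower FOC: 142 - q_B - 2q_C = 0, so q_C(q_B) = (142 - q_B)/2.
The leader anticipates this reaction. Substituting into P = 144 - Q gives P = 73 - (1/2)q_B, so π_B = (73 - (1/2)q_B)q_B - 43q_B.
The leader's first-order condition 30 - q_B = 0 yields q_B = 30.
Then q_C = (142 - 30)/2 = 56.

56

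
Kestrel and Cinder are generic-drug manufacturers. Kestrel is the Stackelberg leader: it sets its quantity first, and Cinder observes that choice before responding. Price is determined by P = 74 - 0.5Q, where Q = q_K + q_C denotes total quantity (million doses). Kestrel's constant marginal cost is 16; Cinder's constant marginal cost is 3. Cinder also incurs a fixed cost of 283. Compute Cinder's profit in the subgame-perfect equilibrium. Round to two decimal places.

893.13

The follower Cinder best-responds to any q_K: π_C = (74 - 0.5Q)q_C - 3q_C.
Setting the follower's marginal profit to zero, 71 - (1/2)q_K - q_C = 0, i.e. q_C = (71 - (1/2)q_K).
The leader anticipates this reaction. Substituting into P = 74 - 0.5Q gives P = 77/2 - (1/4)q_K, so π_K = (77/2 - (1/4)q_K)q_K - 16q_K.
Maximising: ∂π_K/∂q_K = 45/2 - (1/2)q_K = 0, giving q_K = 45.
Then q_C = (71 - (1/2)·45) = 97/2.
Price P = 74 - (1/2)·(187/2) = 109/4.
Cinder's profit: (109/4 - 3)·(97/2) - 283 = 893.1250.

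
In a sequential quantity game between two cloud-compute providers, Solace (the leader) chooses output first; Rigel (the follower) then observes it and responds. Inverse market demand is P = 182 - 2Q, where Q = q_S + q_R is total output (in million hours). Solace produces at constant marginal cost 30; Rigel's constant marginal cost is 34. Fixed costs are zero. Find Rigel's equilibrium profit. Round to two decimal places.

612.50

Solve by backward induction. Given q_S, the follower Rigel maximises π_R = (182 - 2q_S - 2q_R)q_R - 34q_R.
Follower FOC: 148 - 2q_S - 4q_R = 0, so q_R(q_S) = (148 - 2q_S)/4.
Solace substitutes q_R(q_S) into its own profit: π_S = q_S(182 - 2q_S - (148 - 2q_S)/2) - 30q_S = (108 - q_S)q_S - 30q_S.
The leader's first-order condition 78 - 2q_S = 0 yields q_S = 39.
Then q_R = (148 - 2·39)/4 = 35/2.
Price P = 182 - 2·(113/2) = 69.
Rigel's profit: (69 - 34)·(35/2) = 1225/2.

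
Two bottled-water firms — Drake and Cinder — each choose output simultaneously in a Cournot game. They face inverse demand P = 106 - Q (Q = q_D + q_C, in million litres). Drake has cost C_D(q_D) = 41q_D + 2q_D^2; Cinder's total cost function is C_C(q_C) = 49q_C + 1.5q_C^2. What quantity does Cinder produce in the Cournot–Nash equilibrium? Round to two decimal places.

Drake's profit: π_D = (106 - Q)q_D - (41q_D + 2q_D²). Setting ∂π_D/∂q_D = 0: 65 - 6q_D - (q_C) = 0.
Cinder's first-order condition: 57 - 5q_C - (q_D) = 0.
Best responses: q_D = (65 - q_C)/6, q_C = (57 - q_D)/5.
Substituting one into the other gives q_D = 268/29 and q_C = 277/29.

9.55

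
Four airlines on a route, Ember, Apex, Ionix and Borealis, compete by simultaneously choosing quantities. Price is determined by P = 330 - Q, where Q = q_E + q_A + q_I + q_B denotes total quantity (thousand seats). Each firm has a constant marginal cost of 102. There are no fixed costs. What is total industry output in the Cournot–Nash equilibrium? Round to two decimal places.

182.40

Each firm earns π_i = (330 - Q)q_i - 102q_i.
Setting ∂π_i/∂q_i = 0 with rivals' quantities fixed: 228 - 2q_i - Σ_{j≠i} q_j = 0.
By symmetry each firm produces the same amount; substituting Σ_{j≠i} q_j = 3q_i yields q_i = 228/5.
Total output Q = 228/5 + 228/5 + 228/5 + 228/5 = 912/5.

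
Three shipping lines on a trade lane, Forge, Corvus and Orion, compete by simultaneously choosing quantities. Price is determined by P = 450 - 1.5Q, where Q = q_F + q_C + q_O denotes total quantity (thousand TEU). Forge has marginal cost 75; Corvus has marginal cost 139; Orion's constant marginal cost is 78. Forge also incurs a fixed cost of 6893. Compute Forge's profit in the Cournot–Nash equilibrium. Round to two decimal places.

Forge's profit: π_F = (450 - 1.5Q)q_F - (75q_F). Setting ∂π_F/∂q_F = 0: 375 - 3q_F - (3/2)(q_C + q_O) = 0.
Corvus's profit: π_C = (450 - 1.5Q)q_C - (139q_C). Setting ∂π_C/∂q_C = 0: 311 - 3q_C - (3/2)(q_F + q_O) = 0.
Orion's first-order condition: 372 - 3q_O - (3/2)(q_F + q_C) = 0.
Adding the 3 conditions: 1058 − 3Q − 3Q = 0, i.e. Q = 529/3.
Back-substituting: q_F = (375 − 529/2)/(3/2) = 221/3, q_C = (311 − 529/2)/(3/2) = 31, q_O = (372 − 529/2)/(3/2) = 215/3.
Price P = 450 - (3/2)·(529/3) = 371/2.
Forge's profit: (371/2 - 75)·(221/3) - 6893 = 1247.1667.

1247.17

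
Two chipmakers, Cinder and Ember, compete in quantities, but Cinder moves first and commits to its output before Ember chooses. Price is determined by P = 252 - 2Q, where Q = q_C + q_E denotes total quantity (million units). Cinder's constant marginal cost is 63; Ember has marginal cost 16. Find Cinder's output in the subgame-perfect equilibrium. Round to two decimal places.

Solve by backward induction. Given q_C, the follower Ember maximises π_E = (252 - 2q_C - 2q_E)q_E - 16q_E.
Setting the follower's marginal profit to zero, 236 - 2q_C - 4q_E = 0, i.e. q_E = (236 - 2q_C)/4.
The leader anticipates this reaction. Substituting into P = 252 - 2Q gives P = 134 - q_C, so π_C = (134 - q_C)q_C - 63q_C.
The leader's first-order condition 71 - 2q_C = 0 yields q_C = 71/2.
Then q_E = (236 - 2·(71/2))/4 = 165/4.

35.50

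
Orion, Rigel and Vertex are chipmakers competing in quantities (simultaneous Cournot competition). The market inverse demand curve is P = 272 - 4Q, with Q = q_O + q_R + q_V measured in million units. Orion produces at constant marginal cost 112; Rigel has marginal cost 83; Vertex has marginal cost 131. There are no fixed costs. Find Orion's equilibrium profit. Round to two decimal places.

351.56

Orion's profit: π_O = (272 - 4Q)q_O - (112q_O). Setting ∂π_O/∂q_O = 0: 160 - 8q_O - 4(q_R + q_V) = 0.
Rigel's first-order condition: 189 - 8q_R - 4(q_O + q_V) = 0.
Vertex's profit: π_V = (272 - 4Q)q_V - (131q_V). Setting ∂π_V/∂q_V = 0: 141 - 8q_V - 4(q_O + q_R) = 0.
Summing all 3 equations gives 490 − 16Q = 0, hence Q = 245/8.
Back-substituting: q_O = (160 − 245/2)/4 = 75/8, q_R = (189 − 245/2)/4 = 133/8, q_V = (141 − 245/2)/4 = 37/8.
Price P = 272 - 4·(245/8) = 299/2.
Orion's profit: (299/2 - 112)·(75/8) = 351.5625.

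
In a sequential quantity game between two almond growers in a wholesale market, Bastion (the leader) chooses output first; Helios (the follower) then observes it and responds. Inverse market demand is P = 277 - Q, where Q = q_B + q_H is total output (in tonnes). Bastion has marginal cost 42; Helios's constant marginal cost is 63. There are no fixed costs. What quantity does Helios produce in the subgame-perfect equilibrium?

43

Solve by backward induction. Given q_B, the follower Helios maximises π_H = (277 - q_B - q_H)q_H - 63q_H.
Setting the follower's marginal profit to zero, 214 - q_B - 2q_H = 0, i.e. q_H = (214 - q_B)/2.
Bastion substitutes q_H(q_B) into its own profit: π_B = q_B(277 - q_B - (214 - q_B)/2) - 42q_B = (170 - (1/2)q_B)q_B - 42q_B.
Leader FOC: 128 - q_B = 0, so q_B = 128.
Then q_H = (214 - 128)/2 = 43.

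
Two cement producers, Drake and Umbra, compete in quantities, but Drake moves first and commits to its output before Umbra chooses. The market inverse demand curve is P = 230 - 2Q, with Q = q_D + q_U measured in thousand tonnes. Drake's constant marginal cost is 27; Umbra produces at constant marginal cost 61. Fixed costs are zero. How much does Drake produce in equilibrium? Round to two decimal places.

59.25

The follower Umbra best-responds to any q_D: π_U = (230 - 2Q)q_U - 61q_U.
Setting the follower's marginal profit to zero, 169 - 2q_D - 4q_U = 0, i.e. q_U = (169 - 2q_D)/4.
Drake substitutes q_U(q_D) into its own profit: π_D = q_D(230 - 2q_D - (169 - 2q_D)/2) - 27q_D = (291/2 - q_D)q_D - 27q_D.
The leader's first-order condition 237/2 - 2q_D = 0 yields q_D = 237/4.
Then q_U = (169 - 2·(237/4))/4 = 101/8.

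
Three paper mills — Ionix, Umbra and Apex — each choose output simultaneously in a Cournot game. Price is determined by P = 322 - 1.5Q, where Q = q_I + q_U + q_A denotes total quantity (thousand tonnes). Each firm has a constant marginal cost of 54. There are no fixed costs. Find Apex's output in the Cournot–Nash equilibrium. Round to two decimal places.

Each firm earns π_i = (322 - 1.5Q)q_i - 54q_i.
First-order condition (treating rivals' output as given): 268 - 3q_i - (3/2)·Σ_{j≠i} q_j = 0.
With identical firms every q_j equals q_i, so Σ_{j≠i} q_j = 2q_i and 268 = 6q_i, giving q_i = 134/3.

44.67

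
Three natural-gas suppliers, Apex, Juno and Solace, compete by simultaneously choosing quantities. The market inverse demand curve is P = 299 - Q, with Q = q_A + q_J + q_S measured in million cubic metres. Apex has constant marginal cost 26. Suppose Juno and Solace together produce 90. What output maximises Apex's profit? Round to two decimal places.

91.50

With rivals' combined output fixed at 90, Apex's profit is π_A = (299 - 90 - q_A)q_A - (26q_A) = (209 - q_A)q_A - (26q_A).
∂π_A/∂q_A = 183 - 2q_A = 0, so q_A = 183/2.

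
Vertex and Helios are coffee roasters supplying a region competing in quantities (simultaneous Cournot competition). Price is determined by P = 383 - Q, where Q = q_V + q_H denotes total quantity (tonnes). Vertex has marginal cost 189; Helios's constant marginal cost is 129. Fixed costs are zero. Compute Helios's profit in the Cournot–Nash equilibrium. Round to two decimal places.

Vertex's profit: π_V = (383 - Q)q_V - (189q_V). Setting ∂π_V/∂q_V = 0: 194 - 2q_V - (q_H) = 0.
Helios's profit: π_H = (383 - Q)q_H - (129q_H). Setting ∂π_H/∂q_H = 0: 254 - 2q_H - (q_V) = 0.
Best responses: q_V = (194 - q_H)/2, q_H = (254 - q_V)/2.
Substituting one into the other gives q_V = 134/3 and q_H = 314/3.
Price P = 383 - 448/3 = 701/3.
Helios's profit: (701/3 - 129)·(314/3) = 10955.1111.

10955.11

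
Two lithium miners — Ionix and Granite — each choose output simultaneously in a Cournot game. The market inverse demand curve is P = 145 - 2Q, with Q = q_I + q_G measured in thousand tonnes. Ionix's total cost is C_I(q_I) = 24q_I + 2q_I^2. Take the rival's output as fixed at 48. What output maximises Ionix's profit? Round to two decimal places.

3.13

With the rival's output fixed at 48, Ionix's profit is π_I = (145 - 2·48 - 2q_I)q_I - (24q_I + 2q_I²) = (49 - 2q_I)q_I - (24q_I + 2q_I²).
∂π_I/∂q_I = 25 - 8q_I = 0, so q_I = 25/8.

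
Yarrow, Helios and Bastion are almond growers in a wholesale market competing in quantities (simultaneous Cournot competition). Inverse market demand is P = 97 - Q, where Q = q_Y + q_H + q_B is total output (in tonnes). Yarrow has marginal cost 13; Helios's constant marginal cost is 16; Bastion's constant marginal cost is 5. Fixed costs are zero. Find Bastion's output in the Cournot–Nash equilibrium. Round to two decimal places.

Yarrow's profit: π_Y = (97 - Q)q_Y - (13q_Y). Setting ∂π_Y/∂q_Y = 0: 84 - 2q_Y - (q_H + q_B) = 0.
Helios's profit: π_H = (97 - Q)q_H - (16q_H). Setting ∂π_H/∂q_H = 0: 81 - 2q_H - (q_Y + q_B) = 0.
Bastion's first-order condition: 92 - 2q_B - (q_Y + q_H) = 0.
Adding the 3 first-order conditions: 257 − 4Q = 0, so Q = 257/4.
Back-substituting: q_Y = (84 − 257/4) = 79/4, q_H = (81 − 257/4) = 67/4, q_B = (92 − 257/4) = 111/4.

27.75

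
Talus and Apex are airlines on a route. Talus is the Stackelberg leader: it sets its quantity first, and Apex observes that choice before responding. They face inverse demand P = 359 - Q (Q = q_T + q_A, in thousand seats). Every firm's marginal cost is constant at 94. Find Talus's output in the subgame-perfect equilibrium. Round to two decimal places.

132.50

Solve by backward induction. Given q_T, the follower Apex maximises π_A = (359 - q_T - q_A)q_A - 94q_A.
Setting the follower's marginal profit to zero, 265 - q_T - 2q_A = 0, i.e. q_A = (265 - q_T)/2.
The leader anticipates this reaction. Substituting into P = 359 - Q gives P = 453/2 - (1/2)q_T, so π_T = (453/2 - (1/2)q_T)q_T - 94q_T.
The leader's first-order condition 265/2 - q_T = 0 yields q_T = 265/2.
Then q_A = (265 - 265/2)/2 = 265/4.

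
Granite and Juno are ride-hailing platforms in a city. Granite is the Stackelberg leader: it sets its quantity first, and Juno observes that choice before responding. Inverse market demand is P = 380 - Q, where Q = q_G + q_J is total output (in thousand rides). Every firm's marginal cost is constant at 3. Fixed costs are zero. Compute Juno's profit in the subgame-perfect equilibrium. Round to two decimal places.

The follower Juno best-responds to any q_G: π_J = (380 - Q)q_J - 3q_J.
∂π_J/∂q_J = 377 - q_G - 2q_J = 0 gives the reaction function q_J = (377 - q_G)/2.
The leader anticipates this reaction. Substituting into P = 380 - Q gives P = 383/2 - (1/2)q_G, so π_G = (383/2 - (1/2)q_G)q_G - 3q_G.
Leader FOC: 377/2 - q_G = 0, so q_G = 377/2.
Then q_J = (377 - 377/2)/2 = 377/4.
Price P = 380 - 1131/4 = 389/4.
Juno's profit: (389/4 - 3)·(377/4) = 8883.0625.

8883.06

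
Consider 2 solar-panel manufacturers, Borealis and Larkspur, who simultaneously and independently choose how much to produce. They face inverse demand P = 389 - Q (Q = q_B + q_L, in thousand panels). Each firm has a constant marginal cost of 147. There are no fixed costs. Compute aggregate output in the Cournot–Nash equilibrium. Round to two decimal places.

Each firm earns π_i = (389 - Q)q_i - 147q_i.
Setting ∂π_i/∂q_i = 0 with rivals' quantities fixed: 242 - 2q_i - q_j = 0.
By symmetry each firm produces the same amount; substituting q_j = q_i yields q_i = 242/3.
Total output Q = 242/3 + 242/3 = 484/3.

161.33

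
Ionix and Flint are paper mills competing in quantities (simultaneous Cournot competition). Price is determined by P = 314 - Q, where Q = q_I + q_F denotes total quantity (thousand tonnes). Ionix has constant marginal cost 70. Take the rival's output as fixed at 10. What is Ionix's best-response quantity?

With the rival's output fixed at 10, Ionix's profit is π_I = (314 - 10 - q_I)q_I - (70q_I) = (304 - q_I)q_I - (70q_I).
∂π_I/∂q_I = 234 - 2q_I = 0, so q_I = 117.

117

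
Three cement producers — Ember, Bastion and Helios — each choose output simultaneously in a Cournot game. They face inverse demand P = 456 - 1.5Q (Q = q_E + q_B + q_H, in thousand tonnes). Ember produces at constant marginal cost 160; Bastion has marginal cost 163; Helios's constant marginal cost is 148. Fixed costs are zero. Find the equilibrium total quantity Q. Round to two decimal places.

149.50

Ember's profit: π_E = (456 - 1.5Q)q_E - (160q_E). Setting ∂π_E/∂q_E = 0: 296 - 3q_E - (3/2)(q_B + q_H) = 0.
Bastion's first-order condition: 293 - 3q_B - (3/2)(q_E + q_H) = 0.
Helios's profit: π_H = (456 - 1.5Q)q_H - (148q_H). Setting ∂π_H/∂q_H = 0: 308 - 3q_H - (3/2)(q_E + q_B) = 0.
Adding the 3 first-order conditions: 897 − 6Q = 0, so Q = 299/2.
Back-substituting: q_E = (296 − 897/4)/(3/2) = 287/6, q_B = (293 − 897/4)/(3/2) = 275/6, q_H = (308 − 897/4)/(3/2) = 335/6.
Total output Q = 287/6 + 275/6 + 335/6 = 299/2.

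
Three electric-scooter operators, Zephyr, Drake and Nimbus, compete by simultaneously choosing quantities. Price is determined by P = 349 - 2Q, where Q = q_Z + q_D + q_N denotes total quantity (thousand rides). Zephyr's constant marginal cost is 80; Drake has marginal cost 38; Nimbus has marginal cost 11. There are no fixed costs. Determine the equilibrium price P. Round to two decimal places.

Zephyr's profit: π_Z = (349 - 2Q)q_Z - (80q_Z). Setting ∂π_Z/∂q_Z = 0: 269 - 4q_Z - 2(q_D + q_N) = 0.
Drake's first-order condition: 311 - 4q_D - 2(q_Z + q_N) = 0.
Nimbus's first-order condition: 338 - 4q_N - 2(q_Z + q_D) = 0.
Summing all 3 equations gives 918 − 8Q = 0, hence Q = 459/4.
Back-substituting: q_Z = (269 − 459/2)/2 = 79/4, q_D = (311 − 459/2)/2 = 163/4, q_N = (338 − 459/2)/2 = 217/4.
Total output Q = 459/4, so price P = 349 - 2·(459/4) = 239/2.

119.50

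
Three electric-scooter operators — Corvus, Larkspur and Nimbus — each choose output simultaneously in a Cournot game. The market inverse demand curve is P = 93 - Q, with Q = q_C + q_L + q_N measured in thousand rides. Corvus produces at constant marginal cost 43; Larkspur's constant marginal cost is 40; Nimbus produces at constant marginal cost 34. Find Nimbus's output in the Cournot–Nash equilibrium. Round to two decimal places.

18.50

Corvus's profit: π_C = (93 - Q)q_C - (43q_C). Setting ∂π_C/∂q_C = 0: 50 - 2q_C - (q_L + q_N) = 0.
Larkspur's first-order condition: 53 - 2q_L - (q_C + q_N) = 0.
Nimbus's first-order condition: 59 - 2q_N - (q_C + q_L) = 0.
Summing all 3 equations gives 162 − 4Q = 0, hence Q = 81/2.
Back-substituting: q_C = (50 − 81/2) = 19/2, q_L = (53 − 81/2) = 25/2, q_N = (59 − 81/2) = 37/2.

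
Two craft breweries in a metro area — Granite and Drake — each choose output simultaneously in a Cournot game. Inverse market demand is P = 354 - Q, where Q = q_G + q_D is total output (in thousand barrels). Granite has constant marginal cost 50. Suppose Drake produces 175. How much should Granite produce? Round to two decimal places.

With the rival's output fixed at 175, Granite's profit is π_G = (354 - 175 - q_G)q_G - (50q_G) = (179 - q_G)q_G - (50q_G).
∂π_G/∂q_G = 129 - 2q_G = 0, so q_G = 129/2.

64.50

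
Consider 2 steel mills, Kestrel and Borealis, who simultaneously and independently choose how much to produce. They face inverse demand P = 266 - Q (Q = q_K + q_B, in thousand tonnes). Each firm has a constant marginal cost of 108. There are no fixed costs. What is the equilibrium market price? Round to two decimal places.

160.67

A representative firm's profit is π_i = q_i(266 - Q) - 108q_i.
First-order condition (treating rivals' output as given): 158 - 2q_i - q_j = 0.
With identical firms every q_j equals q_i, so q_j = q_i and 158 = 3q_i, giving q_i = 158/3.
Total output Q = 316/3, so price P = 266 - 316/3 = 482/3.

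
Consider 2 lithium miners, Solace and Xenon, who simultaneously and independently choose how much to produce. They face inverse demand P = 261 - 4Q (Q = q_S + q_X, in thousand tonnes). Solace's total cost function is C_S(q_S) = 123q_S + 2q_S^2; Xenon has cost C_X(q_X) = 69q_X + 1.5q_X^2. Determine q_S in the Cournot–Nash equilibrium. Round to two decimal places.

Solace's profit: π_S = (261 - 4Q)q_S - (123q_S + 2q_S²). Setting ∂π_S/∂q_S = 0: 138 - 12q_S - 4(q_X) = 0.
Xenon's profit: π_X = (261 - 4Q)q_X - (69q_X + (3/2)q_X²). Setting ∂π_X/∂q_X = 0: 192 - 11q_X - 4(q_S) = 0.
Best responses: q_S = (138 - 4q_X)/12, q_X = (192 - 4q_S)/11.
Substituting one into the other gives q_S = 375/58 and q_X = 438/29.

6.47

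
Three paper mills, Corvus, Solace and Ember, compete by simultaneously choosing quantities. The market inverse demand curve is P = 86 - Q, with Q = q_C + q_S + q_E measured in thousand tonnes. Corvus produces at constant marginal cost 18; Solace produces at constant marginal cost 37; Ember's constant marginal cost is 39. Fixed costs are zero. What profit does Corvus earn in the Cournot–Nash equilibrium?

729

Corvus's profit: π_C = (86 - Q)q_C - (18q_C). Setting ∂π_C/∂q_C = 0: 68 - 2q_C - (q_S + q_E) = 0.
Solace's first-order condition: 49 - 2q_S - (q_C + q_E) = 0.
Ember's profit: π_E = (86 - Q)q_E - (39q_E). Setting ∂π_E/∂q_E = 0: 47 - 2q_E - (q_C + q_S) = 0.
Adding the 3 first-order conditions: 164 − 4Q = 0, so Q = 41.
Back-substituting: q_C = (68 − 41) = 27, q_S = (49 − 41) = 8, q_E = (47 − 41) = 6.
Price P = 86 - 41 = 45.
Corvus's profit: (45 - 18)·27 = 729.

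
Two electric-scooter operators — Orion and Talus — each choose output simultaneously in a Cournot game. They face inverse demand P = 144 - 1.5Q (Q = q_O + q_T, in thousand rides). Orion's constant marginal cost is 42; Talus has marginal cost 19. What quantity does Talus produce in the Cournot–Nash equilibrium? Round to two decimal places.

32.89

Orion's profit: π_O = (144 - 1.5Q)q_O - (42q_O). Setting ∂π_O/∂q_O = 0: 102 - 3q_O - (3/2)(q_T) = 0.
Talus's first-order condition: 125 - 3q_T - (3/2)(q_O) = 0.
So q_O = (102 - (3/2)q_T)/3 and q_T = (125 - (3/2)q_O)/3.
Substituting one into the other gives q_O = 158/9 and q_T = 296/9.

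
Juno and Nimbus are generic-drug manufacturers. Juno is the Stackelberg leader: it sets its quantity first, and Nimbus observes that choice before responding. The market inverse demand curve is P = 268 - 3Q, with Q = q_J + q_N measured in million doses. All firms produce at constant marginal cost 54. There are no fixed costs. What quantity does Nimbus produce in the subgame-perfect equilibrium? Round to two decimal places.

17.83

The follower Nimbus best-responds to any q_J: π_N = (268 - 3Q)q_N - 54q_N.
Setting the follower's marginal profit to zero, 214 - 3q_J - 6q_N = 0, i.e. q_N = (214 - 3q_J)/6.
Juno substitutes q_N(q_J) into its own profit: π_J = q_J(268 - 3q_J - (214 - 3q_J)/2) - 54q_J = (161 - (3/2)q_J)q_J - 54q_J.
Maximising: ∂π_J/∂q_J = 107 - 3q_J = 0, giving q_J = 107/3.
Then q_N = (214 - 3·(107/3))/6 = 107/6.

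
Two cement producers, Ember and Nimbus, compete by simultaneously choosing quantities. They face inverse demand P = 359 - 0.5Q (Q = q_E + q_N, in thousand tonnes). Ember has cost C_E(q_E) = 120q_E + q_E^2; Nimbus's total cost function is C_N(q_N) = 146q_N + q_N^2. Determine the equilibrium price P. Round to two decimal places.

294.43

Ember's profit: π_E = (359 - 0.5Q)q_E - (120q_E + q_E²). Setting ∂π_E/∂q_E = 0: 239 - 3q_E - (1/2)(q_N) = 0.
Nimbus's profit: π_N = (359 - 0.5Q)q_N - (146q_N + q_N²). Setting ∂π_N/∂q_N = 0: 213 - 3q_N - (1/2)(q_E) = 0.
So q_E = (239 - (1/2)q_N)/3 and q_N = (213 - (1/2)q_E)/3.
Solving the pair: q_E = 69.7714, q_N = 59.3714.
Total output Q = 904/7, so price P = 359 - (1/2)·(904/7) = 294.4286.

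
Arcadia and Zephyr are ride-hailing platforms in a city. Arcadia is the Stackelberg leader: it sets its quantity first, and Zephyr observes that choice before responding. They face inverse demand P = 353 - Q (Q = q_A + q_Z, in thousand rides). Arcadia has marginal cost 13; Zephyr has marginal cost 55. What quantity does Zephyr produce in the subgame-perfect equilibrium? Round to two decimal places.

Solve by backward induction. Given q_A, the follower Zephyr maximises π_Z = (353 - q_A - q_Z)q_Z - 55q_Z.
Setting the follower's marginal profit to zero, 298 - q_A - 2q_Z = 0, i.e. q_Z = (298 - q_A)/2.
Arcadia substitutes q_Z(q_A) into its own profit: π_A = q_A(353 - q_A - (298 - q_A)/2) - 13q_A = (204 - (1/2)q_A)q_A - 13q_A.
The leader's first-order condition 191 - q_A = 0 yields q_A = 191.
Then q_Z = (298 - 191)/2 = 107/2.

53.50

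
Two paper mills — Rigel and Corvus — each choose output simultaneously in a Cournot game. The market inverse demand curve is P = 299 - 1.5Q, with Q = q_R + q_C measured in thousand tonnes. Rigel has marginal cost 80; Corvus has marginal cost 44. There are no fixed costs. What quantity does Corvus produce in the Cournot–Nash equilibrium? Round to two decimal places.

64.67

Rigel's profit: π_R = (299 - 1.5Q)q_R - (80q_R). Setting ∂π_R/∂q_R = 0: 219 - 3q_R - (3/2)(q_C) = 0.
Corvus's profit: π_C = (299 - 1.5Q)q_C - (44q_C). Setting ∂π_C/∂q_C = 0: 255 - 3q_C - (3/2)(q_R) = 0.
So q_R = (219 - (3/2)q_C)/3 and q_C = (255 - (3/2)q_R)/3.
Substituting one into the other gives q_R = 122/3 and q_C = 194/3.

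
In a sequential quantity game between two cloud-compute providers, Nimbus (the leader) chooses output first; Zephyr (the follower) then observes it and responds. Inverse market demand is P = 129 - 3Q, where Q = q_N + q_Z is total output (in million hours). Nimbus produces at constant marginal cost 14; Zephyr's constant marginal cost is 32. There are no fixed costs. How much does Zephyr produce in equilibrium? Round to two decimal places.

5.08

Solve by backward induction. Given q_N, the follower Zephyr maximises π_Z = (129 - 3q_N - 3q_Z)q_Z - 32q_Z.
Follower FOC: 97 - 3q_N - 6q_Z = 0, so q_Z(q_N) = (97 - 3q_N)/6.
Nimbus substitutes q_Z(q_N) into its own profit: π_N = q_N(129 - 3q_N - (97 - 3q_N)/2) - 14q_N = (161/2 - (3/2)q_N)q_N - 14q_N.
The leader's first-order condition 133/2 - 3q_N = 0 yields q_N = 133/6.
Then q_Z = (97 - 3·(133/6))/6 = 61/12.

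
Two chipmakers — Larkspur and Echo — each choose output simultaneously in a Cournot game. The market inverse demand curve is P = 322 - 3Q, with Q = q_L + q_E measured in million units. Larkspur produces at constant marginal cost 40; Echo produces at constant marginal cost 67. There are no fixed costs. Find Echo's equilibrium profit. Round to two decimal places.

1925.33

Larkspur's profit: π_L = (322 - 3Q)q_L - (40q_L). Setting ∂π_L/∂q_L = 0: 282 - 6q_L - 3(q_E) = 0.
Echo's profit: π_E = (322 - 3Q)q_E - (67q_E). Setting ∂π_E/∂q_E = 0: 255 - 6q_E - 3(q_L) = 0.
Best responses: q_L = (282 - 3q_E)/6, q_E = (255 - 3q_L)/6.
Substituting one into the other gives q_L = 103/3 and q_E = 76/3.
Price P = 322 - 3·(179/3) = 143.
Echo's profit: (143 - 67)·(76/3) = 1925.3333.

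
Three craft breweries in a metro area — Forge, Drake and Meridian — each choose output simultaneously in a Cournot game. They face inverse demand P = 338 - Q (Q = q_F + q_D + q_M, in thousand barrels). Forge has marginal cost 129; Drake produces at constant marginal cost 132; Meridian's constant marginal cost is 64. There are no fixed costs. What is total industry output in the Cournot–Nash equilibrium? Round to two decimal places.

Forge's profit: π_F = (338 - Q)q_F - (129q_F). Setting ∂π_F/∂q_F = 0: 209 - 2q_F - (q_D + q_M) = 0.
Drake's first-order condition: 206 - 2q_D - (q_F + q_M) = 0.
Meridian's first-order condition: 274 - 2q_M - (q_F + q_D) = 0.
Adding the 3 conditions: 689 − 2Q − 2Q = 0, i.e. Q = 689/4.
Back-substituting: q_F = (209 − 689/4) = 147/4, q_D = (206 − 689/4) = 135/4, q_M = (274 − 689/4) = 407/4.
Total output Q = 147/4 + 135/4 + 407/4 = 689/4.

172.25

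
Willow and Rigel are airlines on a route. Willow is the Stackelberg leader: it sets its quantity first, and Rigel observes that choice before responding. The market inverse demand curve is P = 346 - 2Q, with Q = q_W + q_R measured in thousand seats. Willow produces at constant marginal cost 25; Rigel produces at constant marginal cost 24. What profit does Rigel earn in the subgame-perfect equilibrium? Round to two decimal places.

Solve by backward induction. Given q_W, the follower Rigel maximises π_R = (346 - 2q_W - 2q_R)q_R - 24q_R.
∂π_R/∂q_R = 322 - 2q_W - 4q_R = 0 gives the reaction function q_R = (322 - 2q_W)/4.
The leader anticipates this reaction. Substituting into P = 346 - 2Q gives P = 185 - q_W, so π_W = (185 - q_W)q_W - 25q_W.
Leader FOC: 160 - 2q_W = 0, so q_W = 80.
Then q_R = (322 - 2·80)/4 = 81/2.
Price P = 346 - 2·(241/2) = 105.
Rigel's profit: (105 - 24)·(81/2) = 3280.5000.

3280.50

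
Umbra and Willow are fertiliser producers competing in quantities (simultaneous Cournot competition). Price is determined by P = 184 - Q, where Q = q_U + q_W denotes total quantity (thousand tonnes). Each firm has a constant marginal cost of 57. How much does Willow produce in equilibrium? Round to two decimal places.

A representative firm's profit is π_i = q_i(184 - Q) - 57q_i.
Setting ∂π_i/∂q_i = 0 with rivals' quantities fixed: 127 - 2q_i - q_j = 0.
With identical firms every q_j equals q_i, so q_j = q_i and 127 = 3q_i, giving q_i = 127/3.

42.33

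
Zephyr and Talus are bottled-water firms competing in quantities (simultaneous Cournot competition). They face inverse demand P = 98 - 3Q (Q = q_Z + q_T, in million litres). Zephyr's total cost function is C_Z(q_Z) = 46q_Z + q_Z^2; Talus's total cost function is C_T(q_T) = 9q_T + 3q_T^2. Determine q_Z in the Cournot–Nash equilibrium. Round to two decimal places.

Zephyr's profit: π_Z = (98 - 3Q)q_Z - (46q_Z + q_Z²). Setting ∂π_Z/∂q_Z = 0: 52 - 8q_Z - 3(q_T) = 0.
Talus's profit: π_T = (98 - 3Q)q_T - (9q_T + 3q_T²). Setting ∂π_T/∂q_T = 0: 89 - 12q_T - 3(q_Z) = 0.
Rearranging gives the reaction functions q_Z = (52 - 3q_T)/8 and q_T = (89 - 3q_Z)/12.
Substituting one into the other gives q_Z = 119/29 and q_T = 556/87.

4.10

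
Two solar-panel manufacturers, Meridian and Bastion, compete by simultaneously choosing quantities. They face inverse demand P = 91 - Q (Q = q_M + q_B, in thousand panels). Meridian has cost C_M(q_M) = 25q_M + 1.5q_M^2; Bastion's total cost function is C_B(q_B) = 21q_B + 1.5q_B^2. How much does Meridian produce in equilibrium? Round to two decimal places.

10.83

Meridian's profit: π_M = (91 - Q)q_M - (25q_M + (3/2)q_M²). Setting ∂π_M/∂q_M = 0: 66 - 5q_M - (q_B) = 0.
Bastion's first-order condition: 70 - 5q_B - (q_M) = 0.
So q_M = (66 - q_B)/5 and q_B = (70 - q_M)/5.
Substituting one into the other gives q_M = 65/6 and q_B = 71/6.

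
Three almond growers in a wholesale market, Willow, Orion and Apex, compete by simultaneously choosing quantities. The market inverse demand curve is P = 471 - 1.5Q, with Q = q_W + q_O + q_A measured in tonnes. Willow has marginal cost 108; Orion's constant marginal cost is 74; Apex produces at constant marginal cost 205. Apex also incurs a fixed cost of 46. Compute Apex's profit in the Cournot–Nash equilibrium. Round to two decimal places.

Willow's profit: π_W = (471 - 1.5Q)q_W - (108q_W). Setting ∂π_W/∂q_W = 0: 363 - 3q_W - (3/2)(q_O + q_A) = 0.
Orion's first-order condition: 397 - 3q_O - (3/2)(q_W + q_A) = 0.
Apex's profit: π_A = (471 - 1.5Q)q_A - (205q_A). Setting ∂π_A/∂q_A = 0: 266 - 3q_A - (3/2)(q_W + q_O) = 0.
Adding the 3 first-order conditions: 1026 − 6Q = 0, so Q = 171.
Back-substituting: q_W = (363 − 513/2)/(3/2) = 71, q_O = (397 − 513/2)/(3/2) = 281/3, q_A = (266 − 513/2)/(3/2) = 19/3.
Price P = 471 - (3/2)·171 = 429/2.
Apex's profit: (429/2 - 205)·(19/3) - 46 = 85/6.

14.17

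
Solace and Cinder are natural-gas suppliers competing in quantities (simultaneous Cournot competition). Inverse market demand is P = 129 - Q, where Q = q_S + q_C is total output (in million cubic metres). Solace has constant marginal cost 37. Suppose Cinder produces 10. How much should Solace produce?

With the rival's output fixed at 10, Solace's profit is π_S = (129 - 10 - q_S)q_S - (37q_S) = (119 - q_S)q_S - (37q_S).
∂π_S/∂q_S = 82 - 2q_S = 0, so q_S = 41.

41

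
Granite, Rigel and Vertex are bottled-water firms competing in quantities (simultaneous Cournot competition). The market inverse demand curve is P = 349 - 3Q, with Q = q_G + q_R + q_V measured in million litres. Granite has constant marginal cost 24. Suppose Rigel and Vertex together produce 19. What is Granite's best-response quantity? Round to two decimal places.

With rivals' combined output fixed at 19, Granite's profit is π_G = (349 - 3·19 - 3q_G)q_G - (24q_G) = (292 - 3q_G)q_G - (24q_G).
∂π_G/∂q_G = 268 - 6q_G = 0, so q_G = 134/3.

44.67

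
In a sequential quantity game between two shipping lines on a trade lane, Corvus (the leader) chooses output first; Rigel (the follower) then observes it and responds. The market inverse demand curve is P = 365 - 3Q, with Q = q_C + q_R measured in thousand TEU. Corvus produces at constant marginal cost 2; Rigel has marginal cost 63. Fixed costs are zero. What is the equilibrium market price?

The follower Rigel best-responds to any q_C: π_R = (365 - 3Q)q_R - 63q_R.
∂π_R/∂q_R = 302 - 3q_C - 6q_R = 0 gives the reaction function q_R = (302 - 3q_C)/6.
Corvus substitutes q_R(q_C) into its own profit: π_C = q_C(365 - 3q_C - (302 - 3q_C)/2) - 2q_C = (214 - (3/2)q_C)q_C - 2q_C.
Leader FOC: 212 - 3q_C = 0, so q_C = 212/3.
Then q_R = (302 - 3·(212/3))/6 = 15.
Total output Q = 257/3, so price P = 365 - 3·(257/3) = 108.

108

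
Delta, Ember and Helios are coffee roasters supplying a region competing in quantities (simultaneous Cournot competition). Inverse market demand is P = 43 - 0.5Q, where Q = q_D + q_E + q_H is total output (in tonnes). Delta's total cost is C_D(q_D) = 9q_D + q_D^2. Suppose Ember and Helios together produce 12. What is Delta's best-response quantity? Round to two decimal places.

With rivals' combined output fixed at 12, Delta's profit is π_D = (43 - (1/2)·12 - (1/2)q_D)q_D - (9q_D + q_D²) = (37 - (1/2)q_D)q_D - (9q_D + q_D²).
∂π_D/∂q_D = 28 - 3q_D = 0, so q_D = 28/3.

9.33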